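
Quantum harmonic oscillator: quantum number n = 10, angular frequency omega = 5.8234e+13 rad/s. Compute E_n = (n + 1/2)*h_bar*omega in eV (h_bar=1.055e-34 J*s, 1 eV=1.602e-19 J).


E = (n + 1/2) * h_bar * omega
= (10 + 0.5) * 1.055e-34 * 5.8234e+13
= 10.5 * 6.1437e-21
= 6.4509e-20 J
= 0.4027 eV

0.4027


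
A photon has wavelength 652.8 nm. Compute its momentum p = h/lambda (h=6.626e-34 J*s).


p = h / lambda
= 6.626e-34 / (652.8e-9)
= 6.626e-34 / 6.5280e-07
= 1.0150e-27 kg*m/s

1.0150e-27


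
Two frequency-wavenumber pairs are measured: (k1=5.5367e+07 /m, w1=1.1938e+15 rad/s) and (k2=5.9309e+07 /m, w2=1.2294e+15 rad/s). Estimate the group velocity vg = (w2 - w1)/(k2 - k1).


vg = (w2 - w1) / (k2 - k1)
= (1.2294e+15 - 1.1938e+15) / (5.9309e+07 - 5.5367e+07)
= 3.5600e+13 / 3.9420e+06
= 9.0309e+06 m/s

9.0309e+06


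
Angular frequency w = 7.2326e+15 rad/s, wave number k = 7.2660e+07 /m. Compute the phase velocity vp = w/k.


vp = w / k
= 7.2326e+15 / 7.2660e+07
= 9.9540e+07 m/s

9.9540e+07


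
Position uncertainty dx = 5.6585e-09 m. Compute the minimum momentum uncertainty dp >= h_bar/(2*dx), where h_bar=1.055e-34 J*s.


dp = h_bar / (2 * dx)
= 1.055e-34 / (2 * 5.6585e-09)
= 1.055e-34 / 1.1317e-08
= 9.3223e-27 kg*m/s

9.3223e-27


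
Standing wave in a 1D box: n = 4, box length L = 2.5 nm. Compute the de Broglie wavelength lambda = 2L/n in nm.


lambda = 2L / n
= 2 * 2.5 / 4
= 5.0 / 4
= 1.25 nm

1.25


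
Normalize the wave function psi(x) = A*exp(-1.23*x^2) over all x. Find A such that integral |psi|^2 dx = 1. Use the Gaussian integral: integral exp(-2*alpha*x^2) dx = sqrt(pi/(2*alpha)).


integral |psi|^2 dx = A^2 * sqrt(pi/(2*alpha)) = 1
A^2 = sqrt(2*alpha/pi)
= sqrt(2 * 1.23 / pi)
= 0.884897
A = sqrt(0.884897)
= 0.9407

0.9407


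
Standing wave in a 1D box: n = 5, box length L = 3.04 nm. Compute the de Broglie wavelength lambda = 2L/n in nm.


lambda = 2L / n
= 2 * 3.04 / 5
= 6.08 / 5
= 1.216 nm

1.216


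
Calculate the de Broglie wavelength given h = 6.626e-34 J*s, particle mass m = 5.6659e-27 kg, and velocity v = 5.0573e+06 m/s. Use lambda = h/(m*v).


lambda = h / (m * v)
= 6.626e-34 / (5.6659e-27 * 5.0573e+06)
= 6.626e-34 / 2.8654e-20
= 2.3124e-14 m

2.3124e-14


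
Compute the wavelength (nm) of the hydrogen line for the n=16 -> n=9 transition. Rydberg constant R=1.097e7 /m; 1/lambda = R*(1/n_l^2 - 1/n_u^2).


1/lambda = R * (1/n_l^2 - 1/n_u^2)
= 1.097e7 * (1/9^2 - 1/16^2)
= 1.097e7 * (0.012346 - 0.003906)
= 1.097e7 * 0.008439
= 9.2581e+04 /m
lambda = 1 / 9.2581e+04 = 10801.4064 nm

10801.4064


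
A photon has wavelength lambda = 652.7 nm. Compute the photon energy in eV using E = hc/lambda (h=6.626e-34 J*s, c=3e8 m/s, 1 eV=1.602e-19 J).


E = hc / lambda
= (6.626e-34)(3e8) / (652.7e-9)
= 1.9878e-25 / 6.5270e-07
= 3.0455e-19 J
Converting to eV: 3.0455e-19 / 1.602e-19
= 1.9011 eV

1.9011


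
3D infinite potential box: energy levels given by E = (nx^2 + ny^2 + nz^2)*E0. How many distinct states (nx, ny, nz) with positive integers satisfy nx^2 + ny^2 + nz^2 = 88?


Enumerate all (nx, ny, nz) with nx^2 + ny^2 + nz^2 = 88:
(4,6,6)
(6,4,6)
(6,6,4)
Total degeneracy = 3

3


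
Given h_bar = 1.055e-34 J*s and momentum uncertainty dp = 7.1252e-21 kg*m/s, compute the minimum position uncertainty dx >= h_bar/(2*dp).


dx = h_bar / (2 * dp)
= 1.055e-34 / (2 * 7.1252e-21)
= 1.055e-34 / 1.4250e-20
= 7.4033e-15 m

7.4033e-15


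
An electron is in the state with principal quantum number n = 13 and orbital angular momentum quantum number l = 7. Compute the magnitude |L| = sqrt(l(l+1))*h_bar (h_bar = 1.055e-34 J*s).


L = sqrt(l*(l+1)) * h_bar
= sqrt(7 * 8) * 1.055e-34
= sqrt(56) * 1.055e-34
= 7.4833 * 1.055e-34
= 7.8949e-34 J*s

7.8949e-34


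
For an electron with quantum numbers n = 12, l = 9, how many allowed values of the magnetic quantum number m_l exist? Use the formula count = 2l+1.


m_l ranges from -l to +l in integer steps
So m_l goes from -9 to +9
Count = 2l + 1 = 2*9 + 1
= 19

19


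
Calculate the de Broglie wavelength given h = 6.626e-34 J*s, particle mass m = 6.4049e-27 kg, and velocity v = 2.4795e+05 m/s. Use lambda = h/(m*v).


lambda = h / (m * v)
= 6.626e-34 / (6.4049e-27 * 2.4795e+05)
= 6.626e-34 / 1.5881e-21
= 4.1723e-13 m

4.1723e-13


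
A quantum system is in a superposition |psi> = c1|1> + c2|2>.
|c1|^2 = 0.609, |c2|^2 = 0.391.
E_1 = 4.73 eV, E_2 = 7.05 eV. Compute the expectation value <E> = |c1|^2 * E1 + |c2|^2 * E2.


<E> = |c1|^2 * E1 + |c2|^2 * E2
= 0.609 * 4.73 + 0.391 * 7.05
= 2.8806 + 2.7565
= 5.6371 eV

5.6371


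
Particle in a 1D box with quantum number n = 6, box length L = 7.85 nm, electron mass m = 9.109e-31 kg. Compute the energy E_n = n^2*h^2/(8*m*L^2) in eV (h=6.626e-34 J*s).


E = n^2 * h^2 / (8 * m * L^2)
= 6^2 * (6.626e-34)^2 / (8 * 9.109e-31 * (7.85e-9)^2)
= 36 * 4.3904e-67 / (8 * 9.109e-31 * 6.1623e-17)
= 3.5197e-20 J
= 0.2197 eV

0.2197


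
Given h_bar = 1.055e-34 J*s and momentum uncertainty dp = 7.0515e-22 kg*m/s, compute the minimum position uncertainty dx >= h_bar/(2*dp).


dx = h_bar / (2 * dp)
= 1.055e-34 / (2 * 7.0515e-22)
= 1.055e-34 / 1.4103e-21
= 7.4807e-14 m

7.4807e-14


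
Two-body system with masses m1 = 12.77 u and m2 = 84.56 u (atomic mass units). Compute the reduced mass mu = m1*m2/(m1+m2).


mu = m1 * m2 / (m1 + m2)
= 12.77 * 84.56 / (12.77 + 84.56)
= 1079.8312 / 97.33
= 11.0945 u

11.0945


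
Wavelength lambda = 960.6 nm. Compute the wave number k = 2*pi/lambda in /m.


k = 2 * pi / lambda
= 6.2832 / (960.6e-9)
= 6.2832 / 9.6060e-07
= 6.5409e+06 /m

6.5409e+06


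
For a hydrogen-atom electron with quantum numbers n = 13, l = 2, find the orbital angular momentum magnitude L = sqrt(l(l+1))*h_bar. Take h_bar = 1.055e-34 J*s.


L = sqrt(l*(l+1)) * h_bar
= sqrt(2 * 3) * 1.055e-34
= sqrt(6) * 1.055e-34
= 2.4495 * 1.055e-34
= 2.5842e-34 J*s

2.5842e-34


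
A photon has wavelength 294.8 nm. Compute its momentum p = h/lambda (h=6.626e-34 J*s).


p = h / lambda
= 6.626e-34 / (294.8e-9)
= 6.626e-34 / 2.9480e-07
= 2.2476e-27 kg*m/s

2.2476e-27


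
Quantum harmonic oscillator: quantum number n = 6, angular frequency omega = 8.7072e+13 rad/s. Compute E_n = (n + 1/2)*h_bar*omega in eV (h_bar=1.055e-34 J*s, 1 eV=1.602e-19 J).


E = (n + 1/2) * h_bar * omega
= (6 + 0.5) * 1.055e-34 * 8.7072e+13
= 6.5 * 9.1861e-21
= 5.9710e-20 J
= 0.3727 eV

0.3727


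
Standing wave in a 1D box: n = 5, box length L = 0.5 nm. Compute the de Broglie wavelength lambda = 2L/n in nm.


lambda = 2L / n
= 2 * 0.5 / 5
= 1.0 / 5
= 0.2 nm

0.2


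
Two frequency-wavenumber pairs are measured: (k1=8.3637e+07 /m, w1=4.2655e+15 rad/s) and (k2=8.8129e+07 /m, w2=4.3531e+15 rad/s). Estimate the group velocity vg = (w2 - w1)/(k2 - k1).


vg = (w2 - w1) / (k2 - k1)
= (4.3531e+15 - 4.2655e+15) / (8.8129e+07 - 8.3637e+07)
= 8.7600e+13 / 4.4920e+06
= 1.9501e+07 m/s

1.9501e+07


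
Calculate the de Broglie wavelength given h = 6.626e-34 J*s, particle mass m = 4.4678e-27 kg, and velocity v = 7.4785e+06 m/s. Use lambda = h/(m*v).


lambda = h / (m * v)
= 6.626e-34 / (4.4678e-27 * 7.4785e+06)
= 6.626e-34 / 3.3412e-20
= 1.9831e-14 m

1.9831e-14


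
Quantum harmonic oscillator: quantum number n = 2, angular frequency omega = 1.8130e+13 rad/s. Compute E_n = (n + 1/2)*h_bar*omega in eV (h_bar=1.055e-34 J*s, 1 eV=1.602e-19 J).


E = (n + 1/2) * h_bar * omega
= (2 + 0.5) * 1.055e-34 * 1.8130e+13
= 2.5 * 1.9127e-21
= 4.7818e-21 J
= 0.0298 eV

0.0298


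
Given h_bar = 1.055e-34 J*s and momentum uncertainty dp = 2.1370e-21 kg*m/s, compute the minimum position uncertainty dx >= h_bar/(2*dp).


dx = h_bar / (2 * dp)
= 1.055e-34 / (2 * 2.1370e-21)
= 1.055e-34 / 4.2740e-21
= 2.4684e-14 m

2.4684e-14


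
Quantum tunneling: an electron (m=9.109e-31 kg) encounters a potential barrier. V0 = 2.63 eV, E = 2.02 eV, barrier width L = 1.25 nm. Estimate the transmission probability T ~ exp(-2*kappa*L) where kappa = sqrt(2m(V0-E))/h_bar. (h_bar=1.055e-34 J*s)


V0 - E = 0.61 eV = 9.7722e-20 J
kappa = sqrt(2 * m * (V0-E)) / h_bar
= sqrt(2 * 9.109e-31 * 9.7722e-20) / 1.055e-34
= 3.9994e+09 /m
2*kappa*L = 2 * 3.9994e+09 * 1.25e-9
= 9.9985
T = exp(-9.9985) = 4.546890e-05

4.546890e-05


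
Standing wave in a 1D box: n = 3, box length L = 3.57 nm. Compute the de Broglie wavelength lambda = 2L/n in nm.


lambda = 2L / n
= 2 * 3.57 / 3
= 7.14 / 3
= 2.38 nm

2.38


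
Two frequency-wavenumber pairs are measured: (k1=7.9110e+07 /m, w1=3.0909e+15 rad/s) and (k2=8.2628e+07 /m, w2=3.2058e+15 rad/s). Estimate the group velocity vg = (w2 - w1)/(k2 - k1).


vg = (w2 - w1) / (k2 - k1)
= (3.2058e+15 - 3.0909e+15) / (8.2628e+07 - 7.9110e+07)
= 1.1490e+14 / 3.5180e+06
= 3.2661e+07 m/s

3.2661e+07


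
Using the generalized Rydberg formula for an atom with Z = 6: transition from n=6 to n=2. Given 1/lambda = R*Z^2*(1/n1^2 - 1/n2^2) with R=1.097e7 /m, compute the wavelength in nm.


1/lambda = R * Z^2 * (1/n1^2 - 1/n2^2)
= 1.097e7 * 6^2 * (1/2^2 - 1/6^2)
= 1.097e7 * 36 * (0.25 - 0.027778)
= 8.7760e+07 /m
lambda = 1 / 8.7760e+07
= 11.3947 nm

11.3947


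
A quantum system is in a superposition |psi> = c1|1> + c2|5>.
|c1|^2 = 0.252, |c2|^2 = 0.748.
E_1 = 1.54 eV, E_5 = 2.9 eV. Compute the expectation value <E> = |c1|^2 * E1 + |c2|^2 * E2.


<E> = |c1|^2 * E1 + |c2|^2 * E2
= 0.252 * 1.54 + 0.748 * 2.9
= 0.3881 + 2.1692
= 2.5573 eV

2.5573


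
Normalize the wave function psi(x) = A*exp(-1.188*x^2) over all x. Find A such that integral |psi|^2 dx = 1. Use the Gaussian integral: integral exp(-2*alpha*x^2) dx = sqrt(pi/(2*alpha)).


integral |psi|^2 dx = A^2 * sqrt(pi/(2*alpha)) = 1
A^2 = sqrt(2*alpha/pi)
= sqrt(2 * 1.188 / pi)
= 0.869658
A = sqrt(0.869658)
= 0.9326

0.9326


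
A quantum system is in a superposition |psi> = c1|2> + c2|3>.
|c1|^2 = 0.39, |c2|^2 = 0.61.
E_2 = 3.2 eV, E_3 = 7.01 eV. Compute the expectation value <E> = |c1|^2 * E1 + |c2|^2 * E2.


<E> = |c1|^2 * E1 + |c2|^2 * E2
= 0.39 * 3.2 + 0.61 * 7.01
= 1.248 + 4.2761
= 5.5241 eV

5.5241


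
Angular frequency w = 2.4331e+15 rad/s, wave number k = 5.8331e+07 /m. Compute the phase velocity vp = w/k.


vp = w / k
= 2.4331e+15 / 5.8331e+07
= 4.1712e+07 m/s

4.1712e+07


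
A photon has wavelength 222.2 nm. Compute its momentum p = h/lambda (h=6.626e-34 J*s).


p = h / lambda
= 6.626e-34 / (222.2e-9)
= 6.626e-34 / 2.2220e-07
= 2.9820e-27 kg*m/s

2.9820e-27


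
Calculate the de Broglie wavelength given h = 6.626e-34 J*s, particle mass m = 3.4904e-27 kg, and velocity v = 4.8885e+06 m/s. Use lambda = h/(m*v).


lambda = h / (m * v)
= 6.626e-34 / (3.4904e-27 * 4.8885e+06)
= 6.626e-34 / 1.7063e-20
= 3.8833e-14 m

3.8833e-14


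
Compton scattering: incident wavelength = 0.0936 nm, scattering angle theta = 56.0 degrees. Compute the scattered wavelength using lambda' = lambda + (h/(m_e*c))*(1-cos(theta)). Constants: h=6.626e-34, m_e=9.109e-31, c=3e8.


Compton wavelength: h/(m_e*c) = 2.4247e-12 m
d_lambda = 2.4247e-12 * (1 - cos(56.0 deg))
= 2.4247e-12 * 0.440807
= 1.0688e-12 m = 0.001069 nm
lambda' = 0.0936 + 0.001069
= 0.094669 nm

0.094669


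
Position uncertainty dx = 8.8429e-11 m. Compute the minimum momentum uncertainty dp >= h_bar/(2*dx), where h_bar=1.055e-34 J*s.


dp = h_bar / (2 * dx)
= 1.055e-34 / (2 * 8.8429e-11)
= 1.055e-34 / 1.7686e-10
= 5.9652e-25 kg*m/s

5.9652e-25


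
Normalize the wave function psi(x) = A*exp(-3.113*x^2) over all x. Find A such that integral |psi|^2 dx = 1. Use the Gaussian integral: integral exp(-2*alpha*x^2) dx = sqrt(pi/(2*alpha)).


integral |psi|^2 dx = A^2 * sqrt(pi/(2*alpha)) = 1
A^2 = sqrt(2*alpha/pi)
= sqrt(2 * 3.113 / pi)
= 1.407763
A = sqrt(1.407763)
= 1.1865

1.1865


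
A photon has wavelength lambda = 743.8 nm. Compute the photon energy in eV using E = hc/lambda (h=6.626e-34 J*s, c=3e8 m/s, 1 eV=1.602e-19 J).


E = hc / lambda
= (6.626e-34)(3e8) / (743.8e-9)
= 1.9878e-25 / 7.4380e-07
= 2.6725e-19 J
Converting to eV: 2.6725e-19 / 1.602e-19
= 1.6682 eV

1.6682


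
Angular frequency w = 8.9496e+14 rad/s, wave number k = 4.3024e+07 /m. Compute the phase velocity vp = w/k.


vp = w / k
= 8.9496e+14 / 4.3024e+07
= 2.0801e+07 m/s

2.0801e+07


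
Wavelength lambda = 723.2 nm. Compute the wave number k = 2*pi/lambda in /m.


k = 2 * pi / lambda
= 6.2832 / (723.2e-9)
= 6.2832 / 7.2320e-07
= 8.6880e+06 /m

8.6880e+06


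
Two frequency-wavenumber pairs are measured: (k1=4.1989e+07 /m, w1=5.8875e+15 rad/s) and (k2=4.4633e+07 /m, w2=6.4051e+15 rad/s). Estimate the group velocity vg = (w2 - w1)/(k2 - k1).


vg = (w2 - w1) / (k2 - k1)
= (6.4051e+15 - 5.8875e+15) / (4.4633e+07 - 4.1989e+07)
= 5.1760e+14 / 2.6440e+06
= 1.9576e+08 m/s

1.9576e+08


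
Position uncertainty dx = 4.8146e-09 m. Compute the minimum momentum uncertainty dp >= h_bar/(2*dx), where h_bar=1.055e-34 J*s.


dp = h_bar / (2 * dx)
= 1.055e-34 / (2 * 4.8146e-09)
= 1.055e-34 / 9.6292e-09
= 1.0956e-26 kg*m/s

1.0956e-26


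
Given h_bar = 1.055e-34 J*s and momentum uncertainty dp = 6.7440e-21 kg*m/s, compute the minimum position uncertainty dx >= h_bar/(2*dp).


dx = h_bar / (2 * dp)
= 1.055e-34 / (2 * 6.7440e-21)
= 1.055e-34 / 1.3488e-20
= 7.8218e-15 m

7.8218e-15


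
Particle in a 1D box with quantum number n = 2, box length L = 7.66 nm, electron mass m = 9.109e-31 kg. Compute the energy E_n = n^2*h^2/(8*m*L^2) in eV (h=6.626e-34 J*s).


E = n^2 * h^2 / (8 * m * L^2)
= 2^2 * (6.626e-34)^2 / (8 * 9.109e-31 * (7.66e-9)^2)
= 4 * 4.3904e-67 / (8 * 9.109e-31 * 5.8676e-17)
= 4.1072e-21 J
= 0.0256 eV

0.0256


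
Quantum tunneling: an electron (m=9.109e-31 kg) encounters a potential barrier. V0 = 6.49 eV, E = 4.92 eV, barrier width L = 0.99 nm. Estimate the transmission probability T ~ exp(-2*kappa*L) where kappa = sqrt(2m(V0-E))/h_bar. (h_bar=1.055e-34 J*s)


V0 - E = 1.57 eV = 2.5151e-19 J
kappa = sqrt(2 * m * (V0-E)) / h_bar
= sqrt(2 * 9.109e-31 * 2.5151e-19) / 1.055e-34
= 6.4162e+09 /m
2*kappa*L = 2 * 6.4162e+09 * 0.99e-9
= 12.7041
T = exp(-12.7041) = 3.038619e-06

3.038619e-06


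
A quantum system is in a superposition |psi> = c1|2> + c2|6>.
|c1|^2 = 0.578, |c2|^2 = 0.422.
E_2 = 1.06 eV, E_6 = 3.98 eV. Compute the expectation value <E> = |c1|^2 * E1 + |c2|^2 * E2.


<E> = |c1|^2 * E1 + |c2|^2 * E2
= 0.578 * 1.06 + 0.422 * 3.98
= 0.6127 + 1.6796
= 2.2922 eV

2.2922


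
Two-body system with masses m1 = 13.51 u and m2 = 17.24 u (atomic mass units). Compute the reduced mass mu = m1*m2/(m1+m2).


mu = m1 * m2 / (m1 + m2)
= 13.51 * 17.24 / (13.51 + 17.24)
= 232.9124 / 30.75
= 7.5744 u

7.5744


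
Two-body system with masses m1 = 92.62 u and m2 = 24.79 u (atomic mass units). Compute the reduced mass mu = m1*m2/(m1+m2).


mu = m1 * m2 / (m1 + m2)
= 92.62 * 24.79 / (92.62 + 24.79)
= 2296.0498 / 117.41
= 19.5558 u

19.5558


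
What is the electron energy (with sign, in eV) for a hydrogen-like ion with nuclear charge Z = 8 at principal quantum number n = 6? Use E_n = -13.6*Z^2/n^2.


E_n = -13.6 * Z^2 / n^2
= -13.6 * 8^2 / 6^2
= -13.6 * 64 / 36
= -24.1778 eV

-24.1778


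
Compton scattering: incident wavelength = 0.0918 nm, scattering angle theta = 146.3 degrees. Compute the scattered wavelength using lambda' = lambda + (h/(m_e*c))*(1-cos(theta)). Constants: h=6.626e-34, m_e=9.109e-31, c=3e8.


Compton wavelength: h/(m_e*c) = 2.4247e-12 m
d_lambda = 2.4247e-12 * (1 - cos(146.3 deg))
= 2.4247e-12 * 1.831954
= 4.4420e-12 m = 0.004442 nm
lambda' = 0.0918 + 0.004442
= 0.096242 nm

0.096242


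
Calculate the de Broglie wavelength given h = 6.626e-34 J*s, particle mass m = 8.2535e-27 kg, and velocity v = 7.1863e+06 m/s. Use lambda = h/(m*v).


lambda = h / (m * v)
= 6.626e-34 / (8.2535e-27 * 7.1863e+06)
= 6.626e-34 / 5.9312e-20
= 1.1171e-14 m

1.1171e-14


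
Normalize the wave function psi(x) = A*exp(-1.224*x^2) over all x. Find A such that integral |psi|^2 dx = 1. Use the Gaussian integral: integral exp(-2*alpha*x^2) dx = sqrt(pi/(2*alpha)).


integral |psi|^2 dx = A^2 * sqrt(pi/(2*alpha)) = 1
A^2 = sqrt(2*alpha/pi)
= sqrt(2 * 1.224 / pi)
= 0.882736
A = sqrt(0.882736)
= 0.9395

0.9395


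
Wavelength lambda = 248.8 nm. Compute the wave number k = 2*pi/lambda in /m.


k = 2 * pi / lambda
= 6.2832 / (248.8e-9)
= 6.2832 / 2.4880e-07
= 2.5254e+07 /m

2.5254e+07


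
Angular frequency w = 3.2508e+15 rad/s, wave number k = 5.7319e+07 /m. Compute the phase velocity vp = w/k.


vp = w / k
= 3.2508e+15 / 5.7319e+07
= 5.6714e+07 m/s

5.6714e+07


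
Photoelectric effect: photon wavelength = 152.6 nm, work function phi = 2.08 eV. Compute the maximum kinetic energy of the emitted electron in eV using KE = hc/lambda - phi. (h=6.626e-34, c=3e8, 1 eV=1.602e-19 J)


E_photon = hc / lambda
= (6.626e-34)(3e8) / (152.6e-9)
= 1.3026e-18 J
= 8.1312 eV
KE = E_photon - phi
= 8.1312 - 2.08
= 6.0512 eV

6.0512


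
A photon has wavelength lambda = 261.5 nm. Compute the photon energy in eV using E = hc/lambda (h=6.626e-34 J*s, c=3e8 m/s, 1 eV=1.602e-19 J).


E = hc / lambda
= (6.626e-34)(3e8) / (261.5e-9)
= 1.9878e-25 / 2.6150e-07
= 7.6015e-19 J
Converting to eV: 7.6015e-19 / 1.602e-19
= 4.745 eV

4.745


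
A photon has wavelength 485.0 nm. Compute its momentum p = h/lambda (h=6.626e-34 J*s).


p = h / lambda
= 6.626e-34 / (485.0e-9)
= 6.626e-34 / 4.8500e-07
= 1.3662e-27 kg*m/s

1.3662e-27


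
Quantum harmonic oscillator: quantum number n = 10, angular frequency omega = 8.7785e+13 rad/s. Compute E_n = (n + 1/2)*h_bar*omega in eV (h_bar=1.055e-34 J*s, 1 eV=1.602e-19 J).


E = (n + 1/2) * h_bar * omega
= (10 + 0.5) * 1.055e-34 * 8.7785e+13
= 10.5 * 9.2613e-21
= 9.7244e-20 J
= 0.607 eV

0.607


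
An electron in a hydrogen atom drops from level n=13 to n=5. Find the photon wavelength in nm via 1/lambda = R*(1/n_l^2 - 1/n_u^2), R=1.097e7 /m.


1/lambda = R * (1/n_l^2 - 1/n_u^2)
= 1.097e7 * (1/5^2 - 1/13^2)
= 1.097e7 * (0.04 - 0.005917)
= 1.097e7 * 0.034083
= 3.7389e+05 /m
lambda = 1 / 3.7389e+05 = 2674.5923 nm

2674.5923


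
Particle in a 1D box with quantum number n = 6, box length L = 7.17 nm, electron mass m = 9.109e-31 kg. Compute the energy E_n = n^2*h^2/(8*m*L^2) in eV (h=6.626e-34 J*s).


E = n^2 * h^2 / (8 * m * L^2)
= 6^2 * (6.626e-34)^2 / (8 * 9.109e-31 * (7.17e-9)^2)
= 36 * 4.3904e-67 / (8 * 9.109e-31 * 5.1409e-17)
= 4.2190e-20 J
= 0.2634 eV

0.2634


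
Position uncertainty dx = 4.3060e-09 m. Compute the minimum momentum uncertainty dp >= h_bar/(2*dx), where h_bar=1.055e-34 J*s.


dp = h_bar / (2 * dx)
= 1.055e-34 / (2 * 4.3060e-09)
= 1.055e-34 / 8.6120e-09
= 1.2250e-26 kg*m/s

1.2250e-26


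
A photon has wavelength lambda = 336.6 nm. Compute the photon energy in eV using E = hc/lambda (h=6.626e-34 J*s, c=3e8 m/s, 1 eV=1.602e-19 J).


E = hc / lambda
= (6.626e-34)(3e8) / (336.6e-9)
= 1.9878e-25 / 3.3660e-07
= 5.9055e-19 J
Converting to eV: 5.9055e-19 / 1.602e-19
= 3.6863 eV

3.6863


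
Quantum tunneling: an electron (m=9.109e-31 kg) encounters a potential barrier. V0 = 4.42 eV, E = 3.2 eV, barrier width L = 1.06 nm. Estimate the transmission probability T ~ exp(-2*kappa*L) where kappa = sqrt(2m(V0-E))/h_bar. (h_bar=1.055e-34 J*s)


V0 - E = 1.22 eV = 1.9544e-19 J
kappa = sqrt(2 * m * (V0-E)) / h_bar
= sqrt(2 * 9.109e-31 * 1.9544e-19) / 1.055e-34
= 5.6560e+09 /m
2*kappa*L = 2 * 5.6560e+09 * 1.06e-9
= 11.9907
T = exp(-11.9907) = 6.201554e-06

6.201554e-06


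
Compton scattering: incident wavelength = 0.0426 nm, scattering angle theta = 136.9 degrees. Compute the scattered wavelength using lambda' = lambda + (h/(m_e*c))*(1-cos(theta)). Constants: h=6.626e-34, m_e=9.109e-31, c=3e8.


Compton wavelength: h/(m_e*c) = 2.4247e-12 m
d_lambda = 2.4247e-12 * (1 - cos(136.9 deg))
= 2.4247e-12 * 1.730162
= 4.1951e-12 m = 0.004195 nm
lambda' = 0.0426 + 0.004195
= 0.046795 nm

0.046795


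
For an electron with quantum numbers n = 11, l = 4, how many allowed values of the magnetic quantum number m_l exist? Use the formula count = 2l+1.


m_l ranges from -l to +l in integer steps
So m_l goes from -4 to +4
Count = 2l + 1 = 2*4 + 1
= 9

9


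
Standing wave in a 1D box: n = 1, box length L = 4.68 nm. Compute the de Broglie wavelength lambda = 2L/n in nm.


lambda = 2L / n
= 2 * 4.68 / 1
= 9.36 / 1
= 9.36 nm

9.36


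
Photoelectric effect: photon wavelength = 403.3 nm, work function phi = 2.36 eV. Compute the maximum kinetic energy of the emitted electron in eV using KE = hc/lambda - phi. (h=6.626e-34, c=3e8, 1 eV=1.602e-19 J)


E_photon = hc / lambda
= (6.626e-34)(3e8) / (403.3e-9)
= 4.9288e-19 J
= 3.0767 eV
KE = E_photon - phi
= 3.0767 - 2.36
= 0.7167 eV

0.7167


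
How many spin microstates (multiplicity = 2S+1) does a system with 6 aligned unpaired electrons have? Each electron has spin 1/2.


Total spin S = N * (1/2) = 6 * 0.5 = 3.0
Spin multiplicity = 2S + 1
= 2 * 3.0 + 1
= 7

7


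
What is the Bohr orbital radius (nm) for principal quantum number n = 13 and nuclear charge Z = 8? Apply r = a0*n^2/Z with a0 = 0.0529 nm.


r = a0 * n^2 / Z
= 0.0529 * 13^2 / 8
= 0.0529 * 169 / 8
= 1.1175 nm

1.1175


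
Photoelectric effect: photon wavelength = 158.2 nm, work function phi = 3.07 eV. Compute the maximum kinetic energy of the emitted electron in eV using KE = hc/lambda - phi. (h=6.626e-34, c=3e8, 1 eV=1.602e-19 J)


E_photon = hc / lambda
= (6.626e-34)(3e8) / (158.2e-9)
= 1.2565e-18 J
= 7.8434 eV
KE = E_photon - phi
= 7.8434 - 3.07
= 4.7734 eV

4.7734


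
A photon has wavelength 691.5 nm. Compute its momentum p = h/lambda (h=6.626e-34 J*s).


p = h / lambda
= 6.626e-34 / (691.5e-9)
= 6.626e-34 / 6.9150e-07
= 9.5821e-28 kg*m/s

9.5821e-28


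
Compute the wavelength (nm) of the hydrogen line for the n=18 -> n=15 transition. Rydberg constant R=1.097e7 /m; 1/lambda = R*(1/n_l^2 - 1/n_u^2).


1/lambda = R * (1/n_l^2 - 1/n_u^2)
= 1.097e7 * (1/15^2 - 1/18^2)
= 1.097e7 * (0.004444 - 0.003086)
= 1.097e7 * 0.001358
= 1.4898e+04 /m
lambda = 1 / 1.4898e+04 = 67125.2175 nm

67125.2175


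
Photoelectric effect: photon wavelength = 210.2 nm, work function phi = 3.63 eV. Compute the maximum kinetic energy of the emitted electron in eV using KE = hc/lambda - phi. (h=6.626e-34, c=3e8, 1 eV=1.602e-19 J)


E_photon = hc / lambda
= (6.626e-34)(3e8) / (210.2e-9)
= 9.4567e-19 J
= 5.9031 eV
KE = E_photon - phi
= 5.9031 - 3.63
= 2.2731 eV

2.2731


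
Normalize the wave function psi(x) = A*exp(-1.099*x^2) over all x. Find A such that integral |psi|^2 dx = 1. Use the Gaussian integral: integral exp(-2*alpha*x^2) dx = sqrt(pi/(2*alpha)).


integral |psi|^2 dx = A^2 * sqrt(pi/(2*alpha)) = 1
A^2 = sqrt(2*alpha/pi)
= sqrt(2 * 1.099 / pi)
= 0.836448
A = sqrt(0.836448)
= 0.9146

0.9146


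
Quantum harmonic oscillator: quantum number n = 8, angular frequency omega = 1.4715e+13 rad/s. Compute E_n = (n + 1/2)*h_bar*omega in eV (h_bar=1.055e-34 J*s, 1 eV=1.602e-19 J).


E = (n + 1/2) * h_bar * omega
= (8 + 0.5) * 1.055e-34 * 1.4715e+13
= 8.5 * 1.5524e-21
= 1.3196e-20 J
= 0.0824 eV

0.0824


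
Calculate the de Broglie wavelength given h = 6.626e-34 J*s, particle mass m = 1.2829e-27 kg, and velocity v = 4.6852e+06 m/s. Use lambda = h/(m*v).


lambda = h / (m * v)
= 6.626e-34 / (1.2829e-27 * 4.6852e+06)
= 6.626e-34 / 6.0106e-21
= 1.1024e-13 m

1.1024e-13


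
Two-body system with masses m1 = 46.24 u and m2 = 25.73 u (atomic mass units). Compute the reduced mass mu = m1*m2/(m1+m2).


mu = m1 * m2 / (m1 + m2)
= 46.24 * 25.73 / (46.24 + 25.73)
= 1189.7552 / 71.97
= 16.5313 u

16.5313


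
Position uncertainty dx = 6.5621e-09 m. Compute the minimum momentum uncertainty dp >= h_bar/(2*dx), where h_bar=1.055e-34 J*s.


dp = h_bar / (2 * dx)
= 1.055e-34 / (2 * 6.5621e-09)
= 1.055e-34 / 1.3124e-08
= 8.0386e-27 kg*m/s

8.0386e-27


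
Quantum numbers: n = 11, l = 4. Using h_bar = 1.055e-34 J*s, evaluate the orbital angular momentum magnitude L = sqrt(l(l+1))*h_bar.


L = sqrt(l*(l+1)) * h_bar
= sqrt(4 * 5) * 1.055e-34
= sqrt(20) * 1.055e-34
= 4.4721 * 1.055e-34
= 4.7181e-34 J*s

4.7181e-34


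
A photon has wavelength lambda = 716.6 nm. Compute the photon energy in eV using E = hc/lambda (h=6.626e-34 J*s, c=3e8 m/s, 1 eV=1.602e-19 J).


E = hc / lambda
= (6.626e-34)(3e8) / (716.6e-9)
= 1.9878e-25 / 7.1660e-07
= 2.7739e-19 J
Converting to eV: 2.7739e-19 / 1.602e-19
= 1.7315 eV

1.7315


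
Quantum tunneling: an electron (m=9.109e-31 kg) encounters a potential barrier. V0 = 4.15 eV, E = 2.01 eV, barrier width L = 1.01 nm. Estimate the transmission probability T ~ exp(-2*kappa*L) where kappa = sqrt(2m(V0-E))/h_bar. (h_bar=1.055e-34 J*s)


V0 - E = 2.14 eV = 3.4283e-19 J
kappa = sqrt(2 * m * (V0-E)) / h_bar
= sqrt(2 * 9.109e-31 * 3.4283e-19) / 1.055e-34
= 7.4909e+09 /m
2*kappa*L = 2 * 7.4909e+09 * 1.01e-9
= 15.1317
T = exp(-15.1317) = 2.681582e-07

2.681582e-07


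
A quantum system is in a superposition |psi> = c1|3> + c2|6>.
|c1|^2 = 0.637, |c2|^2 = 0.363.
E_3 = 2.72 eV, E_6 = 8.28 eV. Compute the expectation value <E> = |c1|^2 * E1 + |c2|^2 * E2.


<E> = |c1|^2 * E1 + |c2|^2 * E2
= 0.637 * 2.72 + 0.363 * 8.28
= 1.7326 + 3.0056
= 4.7383 eV

4.7383


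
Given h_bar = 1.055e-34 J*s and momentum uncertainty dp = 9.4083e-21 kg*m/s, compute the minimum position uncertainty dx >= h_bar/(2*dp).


dx = h_bar / (2 * dp)
= 1.055e-34 / (2 * 9.4083e-21)
= 1.055e-34 / 1.8817e-20
= 5.6068e-15 m

5.6068e-15


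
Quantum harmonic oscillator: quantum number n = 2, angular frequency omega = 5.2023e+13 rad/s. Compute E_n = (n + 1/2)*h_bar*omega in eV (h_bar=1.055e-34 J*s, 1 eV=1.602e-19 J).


E = (n + 1/2) * h_bar * omega
= (2 + 0.5) * 1.055e-34 * 5.2023e+13
= 2.5 * 5.4884e-21
= 1.3721e-20 J
= 0.0856 eV

0.0856


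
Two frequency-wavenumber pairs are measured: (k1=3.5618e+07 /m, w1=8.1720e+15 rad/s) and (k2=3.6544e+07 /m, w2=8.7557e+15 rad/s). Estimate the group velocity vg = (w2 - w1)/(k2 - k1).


vg = (w2 - w1) / (k2 - k1)
= (8.7557e+15 - 8.1720e+15) / (3.6544e+07 - 3.5618e+07)
= 5.8370e+14 / 9.2600e+05
= 6.3035e+08 m/s

6.3035e+08


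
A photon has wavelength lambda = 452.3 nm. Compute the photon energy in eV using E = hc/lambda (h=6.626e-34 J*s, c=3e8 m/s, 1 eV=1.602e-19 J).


E = hc / lambda
= (6.626e-34)(3e8) / (452.3e-9)
= 1.9878e-25 / 4.5230e-07
= 4.3949e-19 J
Converting to eV: 4.3949e-19 / 1.602e-19
= 2.7434 eV

2.7434


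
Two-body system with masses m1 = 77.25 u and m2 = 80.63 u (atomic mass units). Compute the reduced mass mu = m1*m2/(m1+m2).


mu = m1 * m2 / (m1 + m2)
= 77.25 * 80.63 / (77.25 + 80.63)
= 6228.6675 / 157.88
= 39.4519 u

39.4519


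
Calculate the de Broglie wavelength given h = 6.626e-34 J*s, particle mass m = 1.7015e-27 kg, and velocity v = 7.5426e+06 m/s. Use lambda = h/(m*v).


lambda = h / (m * v)
= 6.626e-34 / (1.7015e-27 * 7.5426e+06)
= 6.626e-34 / 1.2834e-20
= 5.1630e-14 m

5.1630e-14


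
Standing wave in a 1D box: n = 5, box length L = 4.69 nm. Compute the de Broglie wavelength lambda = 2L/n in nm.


lambda = 2L / n
= 2 * 4.69 / 5
= 9.38 / 5
= 1.876 nm

1.876


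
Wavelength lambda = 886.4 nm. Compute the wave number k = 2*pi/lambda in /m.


k = 2 * pi / lambda
= 6.2832 / (886.4e-9)
= 6.2832 / 8.8640e-07
= 7.0884e+06 /m

7.0884e+06


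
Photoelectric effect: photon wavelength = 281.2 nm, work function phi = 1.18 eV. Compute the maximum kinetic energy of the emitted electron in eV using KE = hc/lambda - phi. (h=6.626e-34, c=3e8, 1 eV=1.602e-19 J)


E_photon = hc / lambda
= (6.626e-34)(3e8) / (281.2e-9)
= 7.0690e-19 J
= 4.4126 eV
KE = E_photon - phi
= 4.4126 - 1.18
= 3.2326 eV

3.2326


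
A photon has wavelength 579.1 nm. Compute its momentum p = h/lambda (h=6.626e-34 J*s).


p = h / lambda
= 6.626e-34 / (579.1e-9)
= 6.626e-34 / 5.7910e-07
= 1.1442e-27 kg*m/s

1.1442e-27


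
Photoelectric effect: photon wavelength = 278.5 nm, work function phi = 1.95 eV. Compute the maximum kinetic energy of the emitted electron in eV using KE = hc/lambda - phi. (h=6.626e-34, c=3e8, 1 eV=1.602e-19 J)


E_photon = hc / lambda
= (6.626e-34)(3e8) / (278.5e-9)
= 7.1375e-19 J
= 4.4554 eV
KE = E_photon - phi
= 4.4554 - 1.95
= 2.5054 eV

2.5054


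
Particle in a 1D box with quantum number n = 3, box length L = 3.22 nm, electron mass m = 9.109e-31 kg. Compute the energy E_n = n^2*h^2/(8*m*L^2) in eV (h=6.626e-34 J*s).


E = n^2 * h^2 / (8 * m * L^2)
= 3^2 * (6.626e-34)^2 / (8 * 9.109e-31 * (3.22e-9)^2)
= 9 * 4.3904e-67 / (8 * 9.109e-31 * 1.0368e-17)
= 5.2297e-20 J
= 0.3264 eV

0.3264


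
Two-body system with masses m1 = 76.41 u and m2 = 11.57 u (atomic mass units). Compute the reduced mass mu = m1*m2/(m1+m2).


mu = m1 * m2 / (m1 + m2)
= 76.41 * 11.57 / (76.41 + 11.57)
= 884.0637 / 87.98
= 10.0485 u

10.0485


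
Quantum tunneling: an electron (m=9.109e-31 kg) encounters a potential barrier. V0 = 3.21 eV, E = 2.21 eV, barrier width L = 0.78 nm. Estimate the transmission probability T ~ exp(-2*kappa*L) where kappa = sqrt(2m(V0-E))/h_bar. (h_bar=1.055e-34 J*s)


V0 - E = 1.0 eV = 1.6020e-19 J
kappa = sqrt(2 * m * (V0-E)) / h_bar
= sqrt(2 * 9.109e-31 * 1.6020e-19) / 1.055e-34
= 5.1207e+09 /m
2*kappa*L = 2 * 5.1207e+09 * 0.78e-9
= 7.9883
T = exp(-7.9883) = 3.394145e-04

3.394145e-04


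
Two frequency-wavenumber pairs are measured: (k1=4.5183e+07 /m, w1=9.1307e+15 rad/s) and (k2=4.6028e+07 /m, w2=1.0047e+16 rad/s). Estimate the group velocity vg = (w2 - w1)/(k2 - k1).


vg = (w2 - w1) / (k2 - k1)
= (1.0047e+16 - 9.1307e+15) / (4.6028e+07 - 4.5183e+07)
= 9.1630e+14 / 8.4500e+05
= 1.0844e+09 m/s

1.0844e+09


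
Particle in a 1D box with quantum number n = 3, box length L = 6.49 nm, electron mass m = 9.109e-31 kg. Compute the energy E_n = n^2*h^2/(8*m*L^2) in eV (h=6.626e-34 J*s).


E = n^2 * h^2 / (8 * m * L^2)
= 3^2 * (6.626e-34)^2 / (8 * 9.109e-31 * (6.49e-9)^2)
= 9 * 4.3904e-67 / (8 * 9.109e-31 * 4.2120e-17)
= 1.2873e-20 J
= 0.0804 eV

0.0804


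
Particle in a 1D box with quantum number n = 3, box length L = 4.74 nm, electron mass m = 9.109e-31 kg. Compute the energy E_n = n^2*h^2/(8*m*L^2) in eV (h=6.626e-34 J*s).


E = n^2 * h^2 / (8 * m * L^2)
= 3^2 * (6.626e-34)^2 / (8 * 9.109e-31 * (4.74e-9)^2)
= 9 * 4.3904e-67 / (8 * 9.109e-31 * 2.2468e-17)
= 2.4134e-20 J
= 0.1506 eV

0.1506


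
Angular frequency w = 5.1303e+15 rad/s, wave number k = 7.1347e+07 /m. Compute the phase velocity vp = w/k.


vp = w / k
= 5.1303e+15 / 7.1347e+07
= 7.1906e+07 m/s

7.1906e+07


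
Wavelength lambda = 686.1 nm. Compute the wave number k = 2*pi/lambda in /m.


k = 2 * pi / lambda
= 6.2832 / (686.1e-9)
= 6.2832 / 6.8610e-07
= 9.1578e+06 /m

9.1578e+06


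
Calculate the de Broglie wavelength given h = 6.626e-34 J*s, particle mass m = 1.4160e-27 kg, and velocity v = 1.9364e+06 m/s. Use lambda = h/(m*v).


lambda = h / (m * v)
= 6.626e-34 / (1.4160e-27 * 1.9364e+06)
= 6.626e-34 / 2.7419e-21
= 2.4165e-13 m

2.4165e-13


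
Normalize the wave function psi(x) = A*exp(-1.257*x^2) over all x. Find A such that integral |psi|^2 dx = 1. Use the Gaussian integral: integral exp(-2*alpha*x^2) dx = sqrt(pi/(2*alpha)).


integral |psi|^2 dx = A^2 * sqrt(pi/(2*alpha)) = 1
A^2 = sqrt(2*alpha/pi)
= sqrt(2 * 1.257 / pi)
= 0.894556
A = sqrt(0.894556)
= 0.9458

0.9458


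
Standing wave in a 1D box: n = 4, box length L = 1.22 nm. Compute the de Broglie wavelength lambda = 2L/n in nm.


lambda = 2L / n
= 2 * 1.22 / 4
= 2.44 / 4
= 0.61 nm

0.61


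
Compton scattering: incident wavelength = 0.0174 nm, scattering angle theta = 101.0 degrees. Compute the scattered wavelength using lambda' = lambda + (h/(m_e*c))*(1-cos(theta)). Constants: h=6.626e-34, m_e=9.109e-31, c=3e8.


Compton wavelength: h/(m_e*c) = 2.4247e-12 m
d_lambda = 2.4247e-12 * (1 - cos(101.0 deg))
= 2.4247e-12 * 1.190809
= 2.8874e-12 m = 0.002887 nm
lambda' = 0.0174 + 0.002887
= 0.020287 nm

0.020287


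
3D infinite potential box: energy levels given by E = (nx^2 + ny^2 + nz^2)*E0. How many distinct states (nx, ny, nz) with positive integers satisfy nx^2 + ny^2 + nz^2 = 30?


Enumerate all (nx, ny, nz) with nx^2 + ny^2 + nz^2 = 30:
(1,2,5)
(1,5,2)
(2,1,5)
(2,5,1)
(5,1,2)
(5,2,1)
Total degeneracy = 6

6


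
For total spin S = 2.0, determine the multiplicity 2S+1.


Spin multiplicity = 2S + 1
= 2 * 2.0 + 1
= 4.0 + 1
= 5

5


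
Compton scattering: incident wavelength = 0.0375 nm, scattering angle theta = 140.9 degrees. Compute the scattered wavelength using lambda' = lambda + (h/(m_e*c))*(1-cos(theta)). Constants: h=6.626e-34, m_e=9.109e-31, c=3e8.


Compton wavelength: h/(m_e*c) = 2.4247e-12 m
d_lambda = 2.4247e-12 * (1 - cos(140.9 deg))
= 2.4247e-12 * 1.776046
= 4.3064e-12 m = 0.004306 nm
lambda' = 0.0375 + 0.004306
= 0.041806 nm

0.041806


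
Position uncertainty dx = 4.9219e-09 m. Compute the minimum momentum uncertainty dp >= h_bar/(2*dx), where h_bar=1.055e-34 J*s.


dp = h_bar / (2 * dx)
= 1.055e-34 / (2 * 4.9219e-09)
= 1.055e-34 / 9.8438e-09
= 1.0717e-26 kg*m/s

1.0717e-26


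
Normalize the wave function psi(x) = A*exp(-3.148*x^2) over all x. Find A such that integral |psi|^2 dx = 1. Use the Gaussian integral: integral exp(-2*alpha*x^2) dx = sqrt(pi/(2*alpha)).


integral |psi|^2 dx = A^2 * sqrt(pi/(2*alpha)) = 1
A^2 = sqrt(2*alpha/pi)
= sqrt(2 * 3.148 / pi)
= 1.415655
A = sqrt(1.415655)
= 1.1898

1.1898


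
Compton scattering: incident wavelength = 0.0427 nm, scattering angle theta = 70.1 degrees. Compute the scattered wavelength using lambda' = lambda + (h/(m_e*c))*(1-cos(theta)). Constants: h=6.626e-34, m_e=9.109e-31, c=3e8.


Compton wavelength: h/(m_e*c) = 2.4247e-12 m
d_lambda = 2.4247e-12 * (1 - cos(70.1 deg))
= 2.4247e-12 * 0.65962
= 1.5994e-12 m = 0.001599 nm
lambda' = 0.0427 + 0.001599
= 0.044299 nm

0.044299


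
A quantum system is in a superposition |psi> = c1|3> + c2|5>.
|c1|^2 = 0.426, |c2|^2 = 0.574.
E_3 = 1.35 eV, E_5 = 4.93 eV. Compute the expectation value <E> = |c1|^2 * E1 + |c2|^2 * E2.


<E> = |c1|^2 * E1 + |c2|^2 * E2
= 0.426 * 1.35 + 0.574 * 4.93
= 0.5751 + 2.8298
= 3.4049 eV

3.4049


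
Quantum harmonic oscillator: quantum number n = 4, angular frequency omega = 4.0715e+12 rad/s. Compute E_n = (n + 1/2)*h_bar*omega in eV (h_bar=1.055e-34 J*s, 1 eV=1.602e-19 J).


E = (n + 1/2) * h_bar * omega
= (4 + 0.5) * 1.055e-34 * 4.0715e+12
= 4.5 * 4.2954e-22
= 1.9329e-21 J
= 0.0121 eV

0.0121


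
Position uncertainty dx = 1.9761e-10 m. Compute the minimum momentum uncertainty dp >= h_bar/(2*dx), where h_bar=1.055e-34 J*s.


dp = h_bar / (2 * dx)
= 1.055e-34 / (2 * 1.9761e-10)
= 1.055e-34 / 3.9522e-10
= 2.6694e-25 kg*m/s

2.6694e-25


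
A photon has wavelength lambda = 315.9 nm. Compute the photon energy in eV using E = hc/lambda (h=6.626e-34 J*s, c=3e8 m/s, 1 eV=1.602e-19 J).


E = hc / lambda
= (6.626e-34)(3e8) / (315.9e-9)
= 1.9878e-25 / 3.1590e-07
= 6.2925e-19 J
Converting to eV: 6.2925e-19 / 1.602e-19
= 3.9279 eV

3.9279


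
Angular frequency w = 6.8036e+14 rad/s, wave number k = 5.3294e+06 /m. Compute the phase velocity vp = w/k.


vp = w / k
= 6.8036e+14 / 5.3294e+06
= 1.2766e+08 m/s

1.2766e+08


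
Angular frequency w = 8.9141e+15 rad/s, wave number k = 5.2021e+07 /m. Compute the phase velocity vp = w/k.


vp = w / k
= 8.9141e+15 / 5.2021e+07
= 1.7136e+08 m/s

1.7136e+08


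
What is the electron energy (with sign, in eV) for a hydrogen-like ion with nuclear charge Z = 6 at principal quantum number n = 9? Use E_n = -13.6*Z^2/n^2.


E_n = -13.6 * Z^2 / n^2
= -13.6 * 6^2 / 9^2
= -13.6 * 36 / 81
= -6.0444 eV

-6.0444


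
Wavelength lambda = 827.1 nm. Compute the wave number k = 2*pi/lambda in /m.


k = 2 * pi / lambda
= 6.2832 / (827.1e-9)
= 6.2832 / 8.2710e-07
= 7.5966e+06 /m

7.5966e+06


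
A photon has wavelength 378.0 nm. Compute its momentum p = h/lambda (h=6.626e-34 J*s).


p = h / lambda
= 6.626e-34 / (378.0e-9)
= 6.626e-34 / 3.7800e-07
= 1.7529e-27 kg*m/s

1.7529e-27


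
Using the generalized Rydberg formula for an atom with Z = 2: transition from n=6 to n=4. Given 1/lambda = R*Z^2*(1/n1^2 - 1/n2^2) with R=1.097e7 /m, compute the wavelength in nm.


1/lambda = R * Z^2 * (1/n1^2 - 1/n2^2)
= 1.097e7 * 2^2 * (1/4^2 - 1/6^2)
= 1.097e7 * 4 * (0.0625 - 0.027778)
= 1.5236e+06 /m
lambda = 1 / 1.5236e+06
= 656.3355 nm

656.3355


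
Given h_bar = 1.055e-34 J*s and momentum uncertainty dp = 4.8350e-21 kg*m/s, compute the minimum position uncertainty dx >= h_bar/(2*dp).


dx = h_bar / (2 * dp)
= 1.055e-34 / (2 * 4.8350e-21)
= 1.055e-34 / 9.6700e-21
= 1.0910e-14 m

1.0910e-14


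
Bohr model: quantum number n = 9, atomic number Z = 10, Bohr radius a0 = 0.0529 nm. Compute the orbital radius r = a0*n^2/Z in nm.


r = a0 * n^2 / Z
= 0.0529 * 9^2 / 10
= 0.0529 * 81 / 10
= 0.4285 nm

0.4285


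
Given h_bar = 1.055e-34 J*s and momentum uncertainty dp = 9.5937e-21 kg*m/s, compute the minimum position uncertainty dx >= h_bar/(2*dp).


dx = h_bar / (2 * dp)
= 1.055e-34 / (2 * 9.5937e-21)
= 1.055e-34 / 1.9187e-20
= 5.4984e-15 m

5.4984e-15


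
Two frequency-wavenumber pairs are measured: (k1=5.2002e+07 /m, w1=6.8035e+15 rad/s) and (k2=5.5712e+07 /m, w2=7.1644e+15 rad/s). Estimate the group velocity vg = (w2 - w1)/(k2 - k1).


vg = (w2 - w1) / (k2 - k1)
= (7.1644e+15 - 6.8035e+15) / (5.5712e+07 - 5.2002e+07)
= 3.6090e+14 / 3.7100e+06
= 9.7278e+07 m/s

9.7278e+07


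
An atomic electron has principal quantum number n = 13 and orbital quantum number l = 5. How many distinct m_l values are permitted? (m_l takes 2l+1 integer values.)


m_l ranges from -l to +l in integer steps
So m_l goes from -5 to +5
Count = 2l + 1 = 2*5 + 1
= 11

11


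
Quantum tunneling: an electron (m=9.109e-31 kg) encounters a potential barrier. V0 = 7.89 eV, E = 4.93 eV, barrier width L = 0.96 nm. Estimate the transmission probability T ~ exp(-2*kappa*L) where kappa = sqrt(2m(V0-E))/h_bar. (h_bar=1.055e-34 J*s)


V0 - E = 2.96 eV = 4.7419e-19 J
kappa = sqrt(2 * m * (V0-E)) / h_bar
= sqrt(2 * 9.109e-31 * 4.7419e-19) / 1.055e-34
= 8.8100e+09 /m
2*kappa*L = 2 * 8.8100e+09 * 0.96e-9
= 16.9152
T = exp(-16.9152) = 4.506479e-08

4.506479e-08


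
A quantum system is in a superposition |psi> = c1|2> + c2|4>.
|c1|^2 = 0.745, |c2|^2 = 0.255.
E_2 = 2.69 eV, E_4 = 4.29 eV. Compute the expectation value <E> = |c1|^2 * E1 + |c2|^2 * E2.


<E> = |c1|^2 * E1 + |c2|^2 * E2
= 0.745 * 2.69 + 0.255 * 4.29
= 2.004 + 1.0939
= 3.098 eV

3.098


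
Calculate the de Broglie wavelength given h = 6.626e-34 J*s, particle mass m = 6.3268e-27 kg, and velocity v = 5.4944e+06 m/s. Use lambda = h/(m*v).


lambda = h / (m * v)
= 6.626e-34 / (6.3268e-27 * 5.4944e+06)
= 6.626e-34 / 3.4762e-20
= 1.9061e-14 m

1.9061e-14


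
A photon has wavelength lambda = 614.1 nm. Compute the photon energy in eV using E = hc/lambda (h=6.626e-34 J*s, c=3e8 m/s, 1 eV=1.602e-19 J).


E = hc / lambda
= (6.626e-34)(3e8) / (614.1e-9)
= 1.9878e-25 / 6.1410e-07
= 3.2369e-19 J
Converting to eV: 3.2369e-19 / 1.602e-19
= 2.0206 eV

2.0206


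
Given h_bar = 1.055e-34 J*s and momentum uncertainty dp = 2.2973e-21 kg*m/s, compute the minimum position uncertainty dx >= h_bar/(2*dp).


dx = h_bar / (2 * dp)
= 1.055e-34 / (2 * 2.2973e-21)
= 1.055e-34 / 4.5946e-21
= 2.2962e-14 m

2.2962e-14


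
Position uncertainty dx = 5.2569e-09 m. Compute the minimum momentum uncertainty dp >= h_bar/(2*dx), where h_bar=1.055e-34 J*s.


dp = h_bar / (2 * dx)
= 1.055e-34 / (2 * 5.2569e-09)
= 1.055e-34 / 1.0514e-08
= 1.0034e-26 kg*m/s

1.0034e-26


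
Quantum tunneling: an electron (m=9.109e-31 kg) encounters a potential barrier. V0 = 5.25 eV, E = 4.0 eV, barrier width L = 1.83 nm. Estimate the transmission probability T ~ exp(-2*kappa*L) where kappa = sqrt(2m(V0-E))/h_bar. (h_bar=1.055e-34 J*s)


V0 - E = 1.25 eV = 2.0025e-19 J
kappa = sqrt(2 * m * (V0-E)) / h_bar
= sqrt(2 * 9.109e-31 * 2.0025e-19) / 1.055e-34
= 5.7251e+09 /m
2*kappa*L = 2 * 5.7251e+09 * 1.83e-9
= 20.9539
T = exp(-20.9539) = 7.940157e-10

7.940157e-10
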